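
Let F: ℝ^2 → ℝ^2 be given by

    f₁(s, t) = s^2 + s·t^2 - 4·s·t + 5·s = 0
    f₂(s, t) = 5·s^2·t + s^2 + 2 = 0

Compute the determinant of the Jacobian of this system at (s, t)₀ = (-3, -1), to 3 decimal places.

J = [[2·s + t^2 - 4·t + 5, 2·s·t - 4·s], [10·s·t + 2·s, 5·s^2]].
At the point, J = [[4.000, 18.000], [24.000, 45.000]].
det J = -252.000.

-252.000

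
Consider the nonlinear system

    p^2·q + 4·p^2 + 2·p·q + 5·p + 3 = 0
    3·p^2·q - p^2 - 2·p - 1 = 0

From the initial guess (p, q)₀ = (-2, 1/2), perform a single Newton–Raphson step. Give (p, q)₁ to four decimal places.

(-1.2500, 0.3333)

At (-2, 1/2): F = (9.0000, 5.0000).
Jacobian J = [[2·p·q + 8·p + 2·q + 5, p^2 + 2·p], [6·p·q - 2·p - 2, 3·p^2]].
At the point, J = [[-12.0000, 0.0000], [-4.0000, 12.0000]] (det J = -144.0000).
Solving J·Δ = −F gives Δ = (0.7500, -0.1667).
Then the next iterate is (p, q)₁ = (-1.2500, 0.3333).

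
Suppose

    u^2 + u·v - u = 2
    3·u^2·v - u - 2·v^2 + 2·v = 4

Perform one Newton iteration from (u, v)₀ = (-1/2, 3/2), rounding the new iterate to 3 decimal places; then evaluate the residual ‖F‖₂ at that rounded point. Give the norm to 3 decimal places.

At (-1/2, 3/2): F = (-2.000, -3.875).
Jacobian J = [[2·u + v - 1, u], [6·u·v - 1, 3·u^2 - 4·v + 2]].
At the point, J = [[-0.500, -0.500], [-5.500, -3.250]] (det J = -1.125).
Solving J·Δ = −F gives Δ = (4.056, -8.056).
Then the next iterate is (u, v)₁ = (3.556, -6.556).
Re-evaluating at (3.556, -6.556): F = (-16.224, -355.33481), so ‖F‖₂ = 355.705.

355.705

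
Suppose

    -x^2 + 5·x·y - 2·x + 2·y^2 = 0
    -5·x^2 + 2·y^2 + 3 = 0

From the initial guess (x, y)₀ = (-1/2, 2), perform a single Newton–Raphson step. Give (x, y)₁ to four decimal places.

At (-1/2, 2): F = (3.7500, 9.7500).
Jacobian J = [[-2·x + 5·y - 2, 5·x + 4·y], [-10·x, 4·y]].
At the point, J = [[9.0000, 5.5000], [5.0000, 8.0000]] (det J = 44.5000).
Solving J·Δ = −F gives Δ = (0.5309, -1.5506).
Then the next iterate is (x, y)₁ = (0.0309, 0.4494).

(0.0309, 0.4494)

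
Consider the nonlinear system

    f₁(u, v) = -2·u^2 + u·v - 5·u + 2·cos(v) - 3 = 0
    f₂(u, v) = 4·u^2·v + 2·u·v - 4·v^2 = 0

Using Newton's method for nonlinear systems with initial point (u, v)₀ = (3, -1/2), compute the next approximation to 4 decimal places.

At (3, -1/2): F = (-35.744835, -22.0000).
Jacobian J = [[-4·u + v - 5, u - 2·sin(v)], [8·u·v + 2·v, 4·u^2 + 2·u - 8·v]].
At the point, J = [[-17.5000, 3.958851], [-13.0000, 46.0000]] (det J = -753.534936).
Solving J·Δ = −F gives Δ = (-2.0665, -0.1057).
Then the next iterate is (u, v)₁ = (0.9335, -0.6057).

(0.9335, -0.6057)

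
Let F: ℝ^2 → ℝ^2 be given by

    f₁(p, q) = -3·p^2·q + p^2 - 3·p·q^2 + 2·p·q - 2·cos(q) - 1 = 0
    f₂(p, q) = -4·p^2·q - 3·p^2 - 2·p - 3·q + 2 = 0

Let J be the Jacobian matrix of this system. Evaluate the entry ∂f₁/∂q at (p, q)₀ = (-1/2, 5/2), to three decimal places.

∂f₁/∂q = -3·p^2 - 6·p·q + 2·p + 2·sin(q).
At (-1/2, 5/2) this is 6.947.

6.947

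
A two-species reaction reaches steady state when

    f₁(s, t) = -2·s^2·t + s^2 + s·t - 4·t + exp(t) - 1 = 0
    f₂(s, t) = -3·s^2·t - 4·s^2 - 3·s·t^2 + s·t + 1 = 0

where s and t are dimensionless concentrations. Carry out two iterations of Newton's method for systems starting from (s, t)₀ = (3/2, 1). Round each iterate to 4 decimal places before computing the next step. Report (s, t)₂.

(0.7242, 0.2146)

At (3/2, 1): F = (-3.031718, -17.7500).
Jacobian J = [[-4·s·t + 2·s + t, -2·s^2 + s + exp(t) - 4], [-6·s·t - 8·s - 3·t^2 + t, -3·s^2 - 6·s·t + s]].
At the point, J = [[-2.0000, -4.281718], [-23.0000, -14.2500]] (det J = -69.979518).
Solving J·Δ = −F gives Δ = (-0.4687, -0.4891).
Then the next iterate is (s, t)₁ = (1.0313, 0.5109).
Round to (1.0313, 0.5109) and repeat: F = (-0.873104, -5.165142), J = [[0.465935, -3.429069], [-11.683903, -5.320786]].
Δ = (-0.3071, -0.2963), so (s, t)₂ = (0.7242, 0.2146).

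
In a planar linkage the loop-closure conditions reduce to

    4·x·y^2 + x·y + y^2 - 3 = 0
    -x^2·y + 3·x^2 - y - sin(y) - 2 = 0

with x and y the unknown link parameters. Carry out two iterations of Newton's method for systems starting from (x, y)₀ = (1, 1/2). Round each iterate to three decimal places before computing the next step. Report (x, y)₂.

(1.167, 0.633)

At (1, 1/2): F = (-1.250, -0.47943).
Jacobian J = [[4·y^2 + y, 8·x·y + x + 2·y], [-2·x·y + 6·x, -x^2 - cos(y) - 1]].
At the point, J = [[1.500, 6.000], [5.000, -2.87758]] (det J = -34.31637).
Solving J·Δ = −F gives Δ = (0.189, 0.161).
Then the next iterate is (x, y)₁ = (1.189, 0.661).
Round to (1.189, 0.661) and repeat: F = (0.30085, 0.03179), J = [[2.40868, 8.79843], [5.56214, -3.20310]].
Δ = (-0.022, -0.028), so (x, y)₂ = (1.167, 0.633).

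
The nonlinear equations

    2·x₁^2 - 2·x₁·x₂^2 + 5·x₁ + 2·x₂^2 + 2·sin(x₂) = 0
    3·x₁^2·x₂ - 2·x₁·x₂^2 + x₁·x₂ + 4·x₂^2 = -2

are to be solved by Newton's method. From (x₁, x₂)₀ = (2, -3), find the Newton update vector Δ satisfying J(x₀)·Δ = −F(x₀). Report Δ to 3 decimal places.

(-0.792, -0.367)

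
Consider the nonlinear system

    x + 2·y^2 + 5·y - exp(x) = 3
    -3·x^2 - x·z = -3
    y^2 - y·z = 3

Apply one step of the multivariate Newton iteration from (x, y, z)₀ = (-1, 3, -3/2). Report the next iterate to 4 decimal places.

At (-1, 3, -3/2): F = (28.632121, -1.5000, 10.5000).
Jacobian J = [[-exp(x) + 1, 4·y + 5, 0], [-6·x - z, 0, -x], [0, 2·y - z, -y]].
At the point, J = [[0.632121, 17.0000, 0.0000], [7.5000, 0.0000, 1.0000], [0.0000, 7.5000, -3.0000]] (det J = 377.759096).
Solving J·Δ = −F gives Δ = (0.2984, -1.6953, -0.7383).
Then the next iterate is (x, y, z)₁ = (-0.7016, 1.3047, -2.2383).

(-0.7016, 1.3047, -2.2383)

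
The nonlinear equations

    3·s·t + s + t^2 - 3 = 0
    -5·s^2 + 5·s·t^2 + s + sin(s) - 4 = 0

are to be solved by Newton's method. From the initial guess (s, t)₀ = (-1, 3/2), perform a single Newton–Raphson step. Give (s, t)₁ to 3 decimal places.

At (-1, 3/2): F = (-6.250, -22.09147).
Jacobian J = [[3·t + 1, 3·s + 2·t], [-10·s + 5·t^2 + cos(s) + 1, 10·s·t]].
At the point, J = [[5.500, 0.000], [22.79030, -15.000]] (det J = -82.500).
Solving J·Δ = −F gives Δ = (1.136, 0.254).
Then the next iterate is (s, t)₁ = (0.136, 1.754).

(0.136, 1.754)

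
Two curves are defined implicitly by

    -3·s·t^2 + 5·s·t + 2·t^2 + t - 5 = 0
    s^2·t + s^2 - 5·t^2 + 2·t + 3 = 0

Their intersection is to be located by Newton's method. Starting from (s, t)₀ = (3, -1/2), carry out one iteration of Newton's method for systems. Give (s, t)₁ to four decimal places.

At (3, -1/2): F = (-14.7500, 5.2500).
Jacobian J = [[-3·t^2 + 5·t, -6·s·t + 5·s + 4·t + 1], [2·s·t + 2·s, s^2 - 10·t + 2]].
At the point, J = [[-3.2500, 23.0000], [3.0000, 16.0000]] (det J = -121.0000).
Solving J·Δ = −F gives Δ = (-2.9483, 0.2247).
Then the next iterate is (s, t)₁ = (0.0517, -0.2753).

(0.0517, -0.2753)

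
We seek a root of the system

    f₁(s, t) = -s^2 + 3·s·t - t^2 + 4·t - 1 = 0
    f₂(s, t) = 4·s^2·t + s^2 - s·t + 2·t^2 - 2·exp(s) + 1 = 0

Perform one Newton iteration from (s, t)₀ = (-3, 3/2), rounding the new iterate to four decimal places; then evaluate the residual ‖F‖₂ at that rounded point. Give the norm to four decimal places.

At (-3, 3/2): F = (-19.7500, 72.900426).
Jacobian J = [[-2·s + 3·t, 3·s - 2·t + 4], [8·s·t + 2·s - t - 2·exp(s), 4·s^2 - s + 4·t]].
At the point, J = [[10.5000, -8.0000], [-43.599574, 45.0000]] (det J = 123.703407).
Solving J·Δ = −F gives Δ = (2.4700, 0.7731).
Then the next iterate is (s, t)₁ = (-0.5300, 2.2731).
Re-evaluating at (-0.5300, 2.2731): F = (-0.969713, 14.196455), so ‖F‖₂ = 14.2295.

14.2295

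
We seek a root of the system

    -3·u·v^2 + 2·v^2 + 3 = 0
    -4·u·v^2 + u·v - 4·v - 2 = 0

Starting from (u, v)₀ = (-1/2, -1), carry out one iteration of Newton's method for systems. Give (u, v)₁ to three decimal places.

(-3.000, 1.000)

At (-1/2, -1): F = (6.500, 4.500).
Jacobian J = [[-3·v^2, -6·u·v + 4·v], [-4·v^2 + v, -8·u·v + u - 4]].
At the point, J = [[-3.000, -7.000], [-5.000, -8.500]] (det J = -9.500).
Solving J·Δ = −F gives Δ = (-2.500, 2.000).
Then the next iterate is (u, v)₁ = (-3.000, 1.000).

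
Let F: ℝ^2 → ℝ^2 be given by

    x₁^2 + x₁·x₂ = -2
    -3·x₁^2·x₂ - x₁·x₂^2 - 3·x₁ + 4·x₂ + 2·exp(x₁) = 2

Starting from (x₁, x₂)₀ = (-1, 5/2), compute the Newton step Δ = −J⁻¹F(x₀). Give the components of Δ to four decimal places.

(-1.4217, -0.2108)

At (-1, 5/2): F = (0.5000, 10.485759).
Jacobian J = [[2·x₁ + x₂, x₁], [-6·x₁·x₂ - x₂^2 + 2·exp(x₁) - 3, -3·x₁^2 - 2·x₁·x₂ + 4]].
At the point, J = [[0.5000, -1.0000], [6.485759, 6.0000]] (det J = 9.485759).
Solving J·Δ = −F gives Δ = (-1.4217, -0.2108).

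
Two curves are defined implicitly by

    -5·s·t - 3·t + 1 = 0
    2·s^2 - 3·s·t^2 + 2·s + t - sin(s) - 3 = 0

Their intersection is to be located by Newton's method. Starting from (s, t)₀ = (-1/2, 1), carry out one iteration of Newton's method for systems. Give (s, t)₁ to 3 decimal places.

At (-1/2, 1): F = (0.500, -0.52057).
Jacobian J = [[-5·t, -5·s - 3], [4·s - 3·t^2 - cos(s) + 2, -6·s·t + 1]].
At the point, J = [[-5.000, -0.500], [-3.87758, 4.000]] (det J = -21.93879).
Solving J·Δ = −F gives Δ = (0.079, 0.207).
Then the next iterate is (s, t)₁ = (-0.421, 1.207).

(-0.421, 1.207)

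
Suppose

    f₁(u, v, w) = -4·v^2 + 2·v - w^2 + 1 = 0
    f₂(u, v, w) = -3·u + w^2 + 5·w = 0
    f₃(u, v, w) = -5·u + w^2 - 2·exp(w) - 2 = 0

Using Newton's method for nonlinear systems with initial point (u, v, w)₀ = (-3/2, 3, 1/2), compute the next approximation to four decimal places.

(-0.6496, 1.7061, -0.2832)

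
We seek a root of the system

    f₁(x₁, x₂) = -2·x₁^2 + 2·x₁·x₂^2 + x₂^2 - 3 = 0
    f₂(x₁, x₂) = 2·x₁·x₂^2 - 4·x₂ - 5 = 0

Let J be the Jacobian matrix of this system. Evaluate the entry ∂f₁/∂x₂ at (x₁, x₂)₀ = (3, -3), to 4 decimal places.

-42.0000

∂f₁/∂x₂ = 4·x₁·x₂ + 2·x₂.
At (3, -3) this is -42.0000.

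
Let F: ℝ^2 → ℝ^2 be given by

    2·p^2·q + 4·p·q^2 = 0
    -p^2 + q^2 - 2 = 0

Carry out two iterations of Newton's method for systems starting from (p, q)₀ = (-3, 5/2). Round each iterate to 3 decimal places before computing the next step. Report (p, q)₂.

(-0.379, 1.105)

At (-3, 5/2): F = (-30.000, -4.750).
Jacobian J = [[4·p·q + 4·q^2, 2·p^2 + 8·p·q], [-2·p, 2·q]].
At the point, J = [[-5.000, -42.000], [6.000, 5.000]] (det J = 227.000).
Solving J·Δ = −F gives Δ = (1.540, -0.898).
Then the next iterate is (p, q)₁ = (-1.460, 1.602).
Round to (-1.460, 1.602) and repeat: F = (-8.15815, -1.56520), J = [[0.90994, -14.44816], [2.920, 3.204]].
Δ = (1.081, -0.497), so (p, q)₂ = (-0.379, 1.105).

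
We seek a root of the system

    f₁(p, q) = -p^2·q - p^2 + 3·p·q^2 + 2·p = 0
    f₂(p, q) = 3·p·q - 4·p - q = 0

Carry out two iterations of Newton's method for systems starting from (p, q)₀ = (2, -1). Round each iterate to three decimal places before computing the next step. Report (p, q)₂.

(0.107, -0.477)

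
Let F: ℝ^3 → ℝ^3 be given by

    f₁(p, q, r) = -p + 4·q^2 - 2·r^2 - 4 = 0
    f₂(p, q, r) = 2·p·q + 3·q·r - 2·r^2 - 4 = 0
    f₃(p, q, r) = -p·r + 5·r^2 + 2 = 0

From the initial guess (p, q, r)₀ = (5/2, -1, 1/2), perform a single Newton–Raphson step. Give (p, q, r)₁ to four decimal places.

(0.5332, -0.8308, -0.6934)

At (5/2, -1, 1/2): F = (-3.0000, -11.0000, 2.0000).
Jacobian J = [[-1, 8·q, -4·r], [2·q, 2·p + 3·r, 3·q - 4·r], [-r, 0, -p + 10·r]].
At the point, J = [[-1.0000, -8.0000, -2.0000], [-2.0000, 6.5000, -5.0000], [-0.5000, 0.0000, 2.5000]] (det J = -82.7500).
Solving J·Δ = −F gives Δ = (-1.9668, 0.1692, -1.1934).
Then the next iterate is (p, q, r)₁ = (0.5332, -0.8308, -0.6934).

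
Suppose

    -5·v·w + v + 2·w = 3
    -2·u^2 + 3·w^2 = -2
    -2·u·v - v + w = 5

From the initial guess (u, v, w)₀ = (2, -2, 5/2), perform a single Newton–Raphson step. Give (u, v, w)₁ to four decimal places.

(1.8771, -0.7815, 1.5844)

At (2, -2, 5/2): F = (25.0000, 12.7500, 7.5000).
Jacobian J = [[0, -5·w + 1, -5·v + 2], [-4·u, 0, 6·w], [-2·v, -2·u - 1, 1]].
At the point, J = [[0.0000, -11.5000, 12.0000], [-8.0000, 0.0000, 15.0000], [4.0000, -5.0000, 1.0000]] (det J = -302.0000).
Solving J·Δ = −F gives Δ = (-0.1229, 1.2185, -0.9156).
Then the next iterate is (u, v, w)₁ = (1.8771, -0.7815, 1.5844).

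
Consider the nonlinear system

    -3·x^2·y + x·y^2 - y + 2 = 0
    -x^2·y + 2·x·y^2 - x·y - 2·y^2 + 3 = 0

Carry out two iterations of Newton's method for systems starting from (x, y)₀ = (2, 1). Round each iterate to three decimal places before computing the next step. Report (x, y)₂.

(2.546, -1.399)

At (2, 1): F = (-9.000, -1.000).
Jacobian J = [[-6·x·y + y^2, -3·x^2 + 2·x·y - 1], [-2·x·y + 2·y^2 - y, -x^2 + 4·x·y - x - 4·y]].
At the point, J = [[-11.000, -9.000], [-3.000, -2.000]] (det J = -5.000).
Solving J·Δ = −F gives Δ = (1.800, -3.200).
Then the next iterate is (x, y)₁ = (3.800, -2.200).
Round to (3.800, -2.200) and repeat: F = (117.896, 70.232), J = [[55.000, -61.040], [28.600, -42.880]].
Δ = (-1.254, 0.801), so (x, y)₂ = (2.546, -1.399).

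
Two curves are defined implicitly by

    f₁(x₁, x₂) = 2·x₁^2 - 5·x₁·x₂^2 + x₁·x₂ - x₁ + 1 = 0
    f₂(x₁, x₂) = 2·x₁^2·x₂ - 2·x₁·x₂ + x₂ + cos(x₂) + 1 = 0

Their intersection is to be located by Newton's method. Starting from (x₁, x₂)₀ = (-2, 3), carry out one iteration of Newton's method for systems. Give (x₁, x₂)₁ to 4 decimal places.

(-1.0399, 2.2063)

At (-2, 3): F = (95.0000, 39.010008).
Jacobian J = [[4·x₁ - 5·x₂^2 + x₂ - 1, -10·x₁·x₂ + x₁], [4·x₁·x₂ - 2·x₂, 2·x₁^2 - 2·x₁ - sin(x₂) + 1]].
At the point, J = [[-51.0000, 58.0000], [-30.0000, 12.858880]] (det J = 1084.197120).
Solving J·Δ = −F gives Δ = (0.9601, -0.7937).
Then the next iterate is (x₁, x₂)₁ = (-1.0399, 2.2063).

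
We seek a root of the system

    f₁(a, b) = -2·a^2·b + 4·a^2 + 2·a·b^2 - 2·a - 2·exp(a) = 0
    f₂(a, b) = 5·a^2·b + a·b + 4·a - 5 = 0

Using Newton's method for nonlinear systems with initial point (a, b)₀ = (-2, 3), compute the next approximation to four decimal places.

At (-2, 3): F = (-40.270671, 41.0000).
Jacobian J = [[-4·a·b + 8·a + 2·b^2 - 2·exp(a) - 2, -2·a^2 + 4·a·b], [10·a·b + b + 4, 5·a^2 + a]].
At the point, J = [[23.729329, -32.0000], [-53.0000, 18.0000]] (det J = -1268.872070).
Solving J·Δ = −F gives Δ = (0.4627, -0.9153).
Then the next iterate is (a, b)₁ = (-1.5373, 2.0847).

(-1.5373, 2.0847)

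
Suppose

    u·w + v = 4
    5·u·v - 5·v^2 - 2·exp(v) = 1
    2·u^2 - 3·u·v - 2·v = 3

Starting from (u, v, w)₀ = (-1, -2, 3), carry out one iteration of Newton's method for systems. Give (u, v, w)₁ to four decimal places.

(-0.1658, -0.6684, -2.1658)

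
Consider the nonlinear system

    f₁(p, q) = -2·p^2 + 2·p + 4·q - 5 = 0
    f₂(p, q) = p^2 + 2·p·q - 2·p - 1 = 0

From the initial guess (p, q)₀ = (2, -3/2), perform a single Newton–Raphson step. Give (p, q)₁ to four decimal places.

(0.4000, -0.1500)

At (2, -3/2): F = (-15.0000, -7.0000).
Jacobian J = [[-4·p + 2, 4], [2·p + 2·q - 2, 2·p]].
At the point, J = [[-6.0000, 4.0000], [-1.0000, 4.0000]] (det J = -20.0000).
Solving J·Δ = −F gives Δ = (-1.6000, 1.3500).
Then the next iterate is (p, q)₁ = (0.4000, -0.1500).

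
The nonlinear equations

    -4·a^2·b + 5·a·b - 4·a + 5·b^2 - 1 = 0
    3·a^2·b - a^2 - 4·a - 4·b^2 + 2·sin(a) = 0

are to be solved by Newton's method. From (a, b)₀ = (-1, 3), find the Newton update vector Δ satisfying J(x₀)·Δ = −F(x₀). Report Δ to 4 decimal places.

At (-1, 3): F = (21.0000, -25.682942).
Jacobian J = [[-8·a·b + 5·b - 4, -4·a^2 + 5·a + 10·b], [6·a·b - 2·a + 2·cos(a) - 4, 3·a^2 - 8·b]].
At the point, J = [[35.0000, 21.0000], [-18.919395, -21.0000]] (det J = -337.692697).
Solving J·Δ = −F gives Δ = (0.2912, -1.4854).

(0.2912, -1.4854)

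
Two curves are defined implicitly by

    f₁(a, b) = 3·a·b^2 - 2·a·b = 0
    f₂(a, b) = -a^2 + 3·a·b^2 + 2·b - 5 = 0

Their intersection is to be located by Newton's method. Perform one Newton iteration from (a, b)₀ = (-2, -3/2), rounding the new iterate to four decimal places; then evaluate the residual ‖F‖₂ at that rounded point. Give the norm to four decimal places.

At (-2, -3/2): F = (-19.5000, -25.5000).
Jacobian J = [[3·b^2 - 2·b, 6·a·b - 2·a], [-2·a + 3·b^2, 6·a·b + 2]].
At the point, J = [[9.7500, 22.0000], [10.7500, 20.0000]] (det J = -41.5000).
Solving J·Δ = −F gives Δ = (4.1205, -0.9398).
Then the next iterate is (a, b)₁ = (2.1205, -2.4398).
Re-evaluating at (2.1205, -2.4398): F = (48.214810, 23.491498), so ‖F‖₂ = 53.6332.

53.6332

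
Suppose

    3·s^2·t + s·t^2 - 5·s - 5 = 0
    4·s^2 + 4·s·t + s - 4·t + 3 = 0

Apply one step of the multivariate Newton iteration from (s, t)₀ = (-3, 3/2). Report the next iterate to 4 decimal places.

At (-3, 3/2): F = (43.7500, 12.0000).
Jacobian J = [[6·s·t + t^2 - 5, 3·s^2 + 2·s·t], [8·s + 4·t + 1, 4·s - 4]].
At the point, J = [[-29.7500, 18.0000], [-17.0000, -16.0000]] (det J = 782.0000).
Solving J·Δ = −F gives Δ = (1.1714, -0.4946).
Then the next iterate is (s, t)₁ = (-1.8286, 1.0054).

(-1.8286, 1.0054)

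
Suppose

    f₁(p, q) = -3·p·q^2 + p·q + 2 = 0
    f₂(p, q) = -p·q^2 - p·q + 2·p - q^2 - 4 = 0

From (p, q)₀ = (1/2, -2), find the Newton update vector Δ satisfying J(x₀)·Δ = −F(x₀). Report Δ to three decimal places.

At (1/2, -2): F = (-5.000, -8.000).
Jacobian J = [[-3·q^2 + q, -6·p·q + p], [-q^2 - q + 2, -2·p·q - p - 2·q]].
At the point, J = [[-14.000, 6.500], [0.000, 5.500]] (det J = -77.000).
Solving J·Δ = −F gives Δ = (0.318, 1.455).

(0.318, 1.455)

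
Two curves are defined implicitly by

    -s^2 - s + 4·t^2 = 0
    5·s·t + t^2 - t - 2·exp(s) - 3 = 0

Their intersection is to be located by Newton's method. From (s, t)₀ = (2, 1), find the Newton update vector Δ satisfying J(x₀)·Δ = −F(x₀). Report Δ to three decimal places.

(-1.732, -0.832)

At (2, 1): F = (-2.000, -7.77811).
Jacobian J = [[-2·s - 1, 8·t], [5·t - 2·exp(s), 5·s + 2·t - 1]].
At the point, J = [[-5.000, 8.000], [-9.77811, 11.000]] (det J = 23.22490).
Solving J·Δ = −F gives Δ = (-1.732, -0.832).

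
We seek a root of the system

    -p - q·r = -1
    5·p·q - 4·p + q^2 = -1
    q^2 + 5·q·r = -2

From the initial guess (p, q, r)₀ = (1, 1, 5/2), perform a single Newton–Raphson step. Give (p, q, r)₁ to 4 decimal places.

(1.4054, 0.5135, 0.8108)

At (1, 1, 5/2): F = (-2.5000, 3.0000, 15.5000).
Jacobian J = [[-1, -r, -q], [5·q - 4, 5·p + 2·q, 0], [0, 2·q + 5·r, 5·q]].
At the point, J = [[-1.0000, -2.5000, -1.0000], [1.0000, 7.0000, 0.0000], [0.0000, 14.5000, 5.0000]] (det J = -37.0000).
Solving J·Δ = −F gives Δ = (0.4054, -0.4865, -1.6892).
Then the next iterate is (p, q, r)₁ = (1.4054, 0.5135, 0.8108).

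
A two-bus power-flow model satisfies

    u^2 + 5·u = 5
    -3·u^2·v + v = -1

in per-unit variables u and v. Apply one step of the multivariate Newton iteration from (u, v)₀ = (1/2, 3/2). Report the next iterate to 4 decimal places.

At (1/2, 3/2): F = (-2.2500, 1.3750).
Jacobian J = [[2·u + 5, 0], [-6·u·v, -3·u^2 + 1]].
At the point, J = [[6.0000, 0.0000], [-4.5000, 0.2500]] (det J = 1.5000).
Solving J·Δ = −F gives Δ = (0.3750, 1.2500).
Then the next iterate is (u, v)₁ = (0.8750, 2.7500).

(0.8750, 2.7500)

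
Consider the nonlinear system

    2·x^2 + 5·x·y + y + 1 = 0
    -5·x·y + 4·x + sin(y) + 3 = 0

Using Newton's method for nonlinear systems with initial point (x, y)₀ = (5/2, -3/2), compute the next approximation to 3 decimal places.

(0.722, -0.671)

At (5/2, -3/2): F = (-6.750, 30.75251).
Jacobian J = [[4·x + 5·y, 5·x + 1], [-5·y + 4, -5·x + cos(y)]].
At the point, J = [[2.500, 13.500], [11.500, -12.42926]] (det J = -186.32316).
Solving J·Δ = −F gives Δ = (-1.778, 0.829).
Then the next iterate is (x, y)₁ = (0.722, -0.671).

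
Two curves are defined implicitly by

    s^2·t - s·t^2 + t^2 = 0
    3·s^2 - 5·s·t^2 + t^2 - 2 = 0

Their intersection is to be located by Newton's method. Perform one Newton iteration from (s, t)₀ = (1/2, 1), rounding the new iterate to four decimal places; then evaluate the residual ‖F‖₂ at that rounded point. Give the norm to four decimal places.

At (1/2, 1): F = (0.7500, -2.7500).
Jacobian J = [[2·s·t - t^2, s^2 - 2·s·t + 2·t], [6·s - 5·t^2, -10·s·t + 2·t]].
At the point, J = [[0.0000, 1.2500], [-2.0000, -3.0000]] (det J = 2.5000).
Solving J·Δ = −F gives Δ = (-0.4750, -0.6000).
Then the next iterate is (s, t)₁ = (0.0250, 0.4000).
Re-evaluating at (0.0250, 0.4000): F = (0.156250, -1.858125), so ‖F‖₂ = 1.8647.

1.8647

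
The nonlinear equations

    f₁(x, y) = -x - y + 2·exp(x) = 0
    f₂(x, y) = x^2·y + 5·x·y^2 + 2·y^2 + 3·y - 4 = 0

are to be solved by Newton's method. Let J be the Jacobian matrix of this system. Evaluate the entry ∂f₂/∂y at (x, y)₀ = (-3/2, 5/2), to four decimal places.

∂f₂/∂y = x^2 + 10·x·y + 4·y + 3.
At (-3/2, 5/2) this is -22.2500.

-22.2500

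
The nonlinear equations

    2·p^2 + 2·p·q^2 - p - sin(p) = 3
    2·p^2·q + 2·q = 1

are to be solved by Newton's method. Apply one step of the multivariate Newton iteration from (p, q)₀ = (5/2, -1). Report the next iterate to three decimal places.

(2.355, -0.031)

At (5/2, -1): F = (11.40153, -15.500).
Jacobian J = [[4·p + 2·q^2 - cos(p) - 1, 4·p·q], [4·p·q, 2·p^2 + 2]].
At the point, J = [[11.80114, -10.000], [-10.000, 14.500]] (det J = 71.11658).
Solving J·Δ = −F gives Δ = (-0.145, 0.969).
Then the next iterate is (p, q)₁ = (2.355, -0.031).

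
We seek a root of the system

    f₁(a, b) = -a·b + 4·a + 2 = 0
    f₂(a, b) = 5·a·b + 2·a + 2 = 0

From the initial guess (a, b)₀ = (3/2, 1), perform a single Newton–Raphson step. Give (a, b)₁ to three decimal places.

At (3/2, 1): F = (6.500, 12.500).
Jacobian J = [[-b + 4, -a], [5·b + 2, 5·a]].
At the point, J = [[3.000, -1.500], [7.000, 7.500]] (det J = 33.000).
Solving J·Δ = −F gives Δ = (-2.045, 0.242).
Then the next iterate is (a, b)₁ = (-0.545, 1.242).

(-0.545, 1.242)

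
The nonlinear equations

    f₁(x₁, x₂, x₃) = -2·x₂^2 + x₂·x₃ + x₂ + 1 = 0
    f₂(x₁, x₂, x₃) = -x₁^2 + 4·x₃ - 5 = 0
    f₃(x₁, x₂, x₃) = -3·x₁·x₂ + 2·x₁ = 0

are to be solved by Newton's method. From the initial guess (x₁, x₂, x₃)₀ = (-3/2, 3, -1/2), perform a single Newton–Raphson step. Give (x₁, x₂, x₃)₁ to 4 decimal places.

(-0.5928, 2.0779, 1.1321)

At (-3/2, 3, -1/2): F = (-15.5000, -9.2500, 10.5000).
Jacobian J = [[0, -4·x₂ + x₃ + 1, x₂], [-2·x₁, 0, 4], [-3·x₂ + 2, -3·x₁, 0]].
At the point, J = [[0.0000, -11.5000, 3.0000], [3.0000, 0.0000, 4.0000], [-7.0000, 4.5000, 0.0000]] (det J = 362.5000).
Solving J·Δ = −F gives Δ = (0.9072, -0.9221, 1.6321).
Then the next iterate is (x₁, x₂, x₃)₁ = (-0.5928, 2.0779, 1.1321).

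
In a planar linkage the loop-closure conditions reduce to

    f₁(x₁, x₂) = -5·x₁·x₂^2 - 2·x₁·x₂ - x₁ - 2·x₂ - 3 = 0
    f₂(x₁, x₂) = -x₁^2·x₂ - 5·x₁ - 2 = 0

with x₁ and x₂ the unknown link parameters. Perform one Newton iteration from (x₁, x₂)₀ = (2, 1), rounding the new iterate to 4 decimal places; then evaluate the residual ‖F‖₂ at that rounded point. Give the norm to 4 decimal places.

7.2397

At (2, 1): F = (-21.0000, -16.0000).
Jacobian J = [[-5·x₂^2 - 2·x₂ - 1, -10·x₁·x₂ - 2·x₁ - 2], [-2·x₁·x₂ - 5, -x₁^2]].
At the point, J = [[-8.0000, -26.0000], [-9.0000, -4.0000]] (det J = -202.0000).
Solving J·Δ = −F gives Δ = (-1.6436, -0.3020).
Then the next iterate is (x₁, x₂)₁ = (0.3564, 0.6980).
Re-evaluating at (0.3564, 0.6980): F = (-6.118132, -3.870661), so ‖F‖₂ = 7.2397.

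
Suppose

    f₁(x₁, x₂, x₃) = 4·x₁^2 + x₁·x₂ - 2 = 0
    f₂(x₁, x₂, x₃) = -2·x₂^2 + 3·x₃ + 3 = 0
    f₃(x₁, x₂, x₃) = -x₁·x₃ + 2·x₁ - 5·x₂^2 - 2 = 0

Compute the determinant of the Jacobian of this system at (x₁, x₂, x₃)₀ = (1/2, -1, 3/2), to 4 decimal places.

-95.2500

J = [[8·x₁ + x₂, x₁, 0], [0, -4·x₂, 3], [-x₃ + 2, -10·x₂, -x₁]].
At the point, J = [[3.0000, 0.5000, 0.0000], [0.0000, 4.0000, 3.0000], [0.5000, 10.0000, -0.5000]].
det J = -95.2500.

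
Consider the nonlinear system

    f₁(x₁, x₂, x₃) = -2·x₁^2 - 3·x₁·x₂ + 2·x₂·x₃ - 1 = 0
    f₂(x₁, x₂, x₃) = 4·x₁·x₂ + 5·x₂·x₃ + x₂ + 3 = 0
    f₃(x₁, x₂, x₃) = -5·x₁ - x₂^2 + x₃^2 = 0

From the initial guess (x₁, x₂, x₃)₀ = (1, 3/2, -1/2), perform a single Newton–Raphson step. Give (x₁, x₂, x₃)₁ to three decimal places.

(0.913, -0.651, -0.614)

At (1, 3/2, -1/2): F = (-9.000, 6.750, -7.000).
Jacobian J = [[-4·x₁ - 3·x₂, -3·x₁ + 2·x₃, 2·x₂], [4·x₂, 4·x₁ + 5·x₃ + 1, 5·x₂], [-5, -2·x₂, 2·x₃]].
At the point, J = [[-8.500, -4.000, 3.000], [6.000, 2.500, 7.500], [-5.000, -3.000, -1.000]] (det J = -60.500).
Solving J·Δ = −F gives Δ = (-0.087, -2.151, -0.114).
Then the next iterate is (x₁, x₂, x₃)₁ = (0.913, -0.651, -0.614).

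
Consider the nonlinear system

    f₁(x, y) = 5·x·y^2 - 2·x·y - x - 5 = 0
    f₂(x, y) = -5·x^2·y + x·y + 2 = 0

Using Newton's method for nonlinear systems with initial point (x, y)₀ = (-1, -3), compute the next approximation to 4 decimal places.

At (-1, -3): F = (-55.0000, 20.0000).
Jacobian J = [[5·y^2 - 2·y - 1, 10·x·y - 2·x], [-10·x·y + y, -5·x^2 + x]].
At the point, J = [[50.0000, 32.0000], [-33.0000, -6.0000]] (det J = 756.0000).
Solving J·Δ = −F gives Δ = (0.4101, 1.0780).
Then the next iterate is (x, y)₁ = (-0.5899, -1.9220).

(-0.5899, -1.9220)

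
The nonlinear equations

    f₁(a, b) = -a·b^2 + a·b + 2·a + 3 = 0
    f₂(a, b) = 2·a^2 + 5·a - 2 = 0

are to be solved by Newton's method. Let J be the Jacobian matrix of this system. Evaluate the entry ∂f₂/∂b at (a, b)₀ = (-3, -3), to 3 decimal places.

0.000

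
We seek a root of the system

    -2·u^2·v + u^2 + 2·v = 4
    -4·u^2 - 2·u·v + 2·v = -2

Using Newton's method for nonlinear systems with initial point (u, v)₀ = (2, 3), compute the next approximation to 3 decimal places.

(1.087, 3.043)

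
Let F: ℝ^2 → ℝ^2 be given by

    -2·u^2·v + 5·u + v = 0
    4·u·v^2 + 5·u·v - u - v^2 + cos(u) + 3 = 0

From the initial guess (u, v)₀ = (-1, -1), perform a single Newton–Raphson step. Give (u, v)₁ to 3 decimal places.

(3.024, -0.976)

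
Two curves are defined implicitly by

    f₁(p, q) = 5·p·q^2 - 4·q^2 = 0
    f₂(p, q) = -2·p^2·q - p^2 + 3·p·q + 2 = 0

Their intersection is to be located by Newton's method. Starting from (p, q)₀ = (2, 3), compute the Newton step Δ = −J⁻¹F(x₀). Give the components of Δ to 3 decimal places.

At (2, 3): F = (54.000, -8.000).
Jacobian J = [[5·q^2, 10·p·q - 8·q], [-4·p·q - 2·p + 3·q, -2·p^2 + 3·p]].
At the point, J = [[45.000, 36.000], [-19.000, -2.000]] (det J = 594.000).
Solving J·Δ = −F gives Δ = (-0.303, -1.121).

(-0.303, -1.121)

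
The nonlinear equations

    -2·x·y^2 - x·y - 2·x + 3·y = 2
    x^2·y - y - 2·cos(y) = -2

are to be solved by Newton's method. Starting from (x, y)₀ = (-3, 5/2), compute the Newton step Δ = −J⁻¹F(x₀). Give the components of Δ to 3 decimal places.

At (-3, 5/2): F = (56.500, 23.60229).
Jacobian J = [[-2·y^2 - y - 2, -4·x·y - x + 3], [2·x·y, x^2 + 2·sin(y) - 1]].
At the point, J = [[-17.000, 36.000], [-15.000, 9.19694]] (det J = 383.65195).
Solving J·Δ = −F gives Δ = (0.860, -1.163).

(0.860, -1.163)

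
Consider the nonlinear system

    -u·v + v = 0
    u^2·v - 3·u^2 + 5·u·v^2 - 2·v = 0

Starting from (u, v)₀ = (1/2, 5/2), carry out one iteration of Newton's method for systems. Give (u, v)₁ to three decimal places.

At (1/2, 5/2): F = (1.250, 10.500).
Jacobian J = [[-v, -u + 1], [2·u·v - 6·u + 5·v^2, u^2 + 10·u·v - 2]].
At the point, J = [[-2.500, 0.500], [30.750, 10.750]] (det J = -42.250).
Solving J·Δ = −F gives Δ = (0.194, -1.531).
Then the next iterate is (u, v)₁ = (0.694, 0.969).

(0.694, 0.969)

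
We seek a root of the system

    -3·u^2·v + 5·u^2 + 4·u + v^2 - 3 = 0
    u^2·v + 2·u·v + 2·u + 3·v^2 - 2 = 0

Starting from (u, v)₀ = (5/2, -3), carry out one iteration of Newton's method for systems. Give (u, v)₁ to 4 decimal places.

(1.6839, -1.2583)

At (5/2, -3): F = (103.5000, -3.7500).
Jacobian J = [[-6·u·v + 10·u + 4, -3·u^2 + 2·v], [2·u·v + 2·v + 2, u^2 + 2·u + 6·v]].
At the point, J = [[74.0000, -24.7500], [-19.0000, -6.7500]] (det J = -969.7500).
Solving J·Δ = −F gives Δ = (-0.8161, 1.7417).
Then the next iterate is (u, v)₁ = (1.6839, -1.2583).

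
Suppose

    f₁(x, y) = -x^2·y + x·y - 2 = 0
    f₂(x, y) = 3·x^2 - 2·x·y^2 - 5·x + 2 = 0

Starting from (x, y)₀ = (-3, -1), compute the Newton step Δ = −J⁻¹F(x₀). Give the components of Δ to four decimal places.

(2.2222, -0.4630)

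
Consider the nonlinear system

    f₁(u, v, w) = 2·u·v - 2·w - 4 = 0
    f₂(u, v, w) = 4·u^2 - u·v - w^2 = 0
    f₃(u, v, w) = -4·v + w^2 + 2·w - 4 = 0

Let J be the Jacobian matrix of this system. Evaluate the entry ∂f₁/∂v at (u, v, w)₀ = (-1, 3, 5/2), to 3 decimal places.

-2.000

∂f₁/∂v = 2·u.
At (-1, 3, 5/2) this is -2.000.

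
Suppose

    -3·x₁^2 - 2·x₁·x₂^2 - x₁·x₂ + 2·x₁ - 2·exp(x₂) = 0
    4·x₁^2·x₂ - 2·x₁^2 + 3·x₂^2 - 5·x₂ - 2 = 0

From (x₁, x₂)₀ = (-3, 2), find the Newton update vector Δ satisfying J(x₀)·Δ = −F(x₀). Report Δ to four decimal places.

(1.6373, 0.1150)

At (-3, 2): F = (-17.778112, 54.0000).
Jacobian J = [[-6·x₁ - 2·x₂^2 - x₂ + 2, -4·x₁·x₂ - x₁ - 2·exp(x₂)], [8·x₁·x₂ - 4·x₁, 4·x₁^2 + 6·x₂ - 5]].
At the point, J = [[10.0000, 12.221888], [-36.0000, 43.0000]] (det J = 869.987961).
Solving J·Δ = −F gives Δ = (1.6373, 0.1150).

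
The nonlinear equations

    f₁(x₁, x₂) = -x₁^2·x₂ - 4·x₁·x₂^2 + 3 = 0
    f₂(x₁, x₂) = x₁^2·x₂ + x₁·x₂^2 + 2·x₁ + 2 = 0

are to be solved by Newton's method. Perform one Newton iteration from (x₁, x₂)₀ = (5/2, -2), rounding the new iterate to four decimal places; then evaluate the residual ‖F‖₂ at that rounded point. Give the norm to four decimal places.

At (5/2, -2): F = (-24.5000, 4.5000).
Jacobian J = [[-2·x₁·x₂ - 4·x₂^2, -x₁^2 - 8·x₁·x₂], [2·x₁·x₂ + x₂^2 + 2, x₁^2 + 2·x₁·x₂]].
At the point, J = [[-6.0000, 33.7500], [-4.0000, -3.7500]] (det J = 157.5000).
Solving J·Δ = −F gives Δ = (0.3810, 0.7937).
Then the next iterate is (x₁, x₂)₁ = (2.8810, -1.2063).
Re-evaluating at (2.8810, -1.2063): F = (-3.756776, 1.941831), so ‖F‖₂ = 4.2290.

4.2290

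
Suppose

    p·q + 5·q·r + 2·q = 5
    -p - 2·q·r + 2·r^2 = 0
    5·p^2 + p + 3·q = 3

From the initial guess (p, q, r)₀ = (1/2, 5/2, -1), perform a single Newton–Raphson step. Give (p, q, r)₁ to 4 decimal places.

At (1/2, 5/2, -1): F = (-11.2500, 6.5000, 6.2500).
Jacobian J = [[q, p + 5·r + 2, 5·q], [-1, -2·r, -2·q + 4·r], [10·p + 1, 3, 0]].
At the point, J = [[2.5000, -2.5000, 12.5000], [-1.0000, 2.0000, -9.0000], [6.0000, 3.0000, 0.0000]] (det J = 15.0000).
Solving J·Δ = −F gives Δ = (5.0417, -12.1667, -2.5417).
Then the next iterate is (p, q, r)₁ = (5.5417, -9.6667, -3.5417).

(5.5417, -9.6667, -3.5417)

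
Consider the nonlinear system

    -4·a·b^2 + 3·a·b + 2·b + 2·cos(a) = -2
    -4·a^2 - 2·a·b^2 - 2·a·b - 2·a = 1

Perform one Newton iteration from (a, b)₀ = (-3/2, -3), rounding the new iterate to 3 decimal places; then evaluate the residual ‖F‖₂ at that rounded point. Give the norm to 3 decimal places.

At (-3/2, -3): F = (63.64147, 11.000).
Jacobian J = [[-4·b^2 + 3·b - 2·sin(a), -8·a·b + 3·a + 2], [-8·a - 2·b^2 - 2·b - 2, -4·a·b - 2·a]].
At the point, J = [[-43.00501, -38.500], [-2.000, -15.000]] (det J = 568.07515).
Solving J·Δ = −F gives Δ = (0.935, 0.609).
Then the next iterate is (a, b)₁ = (-0.565, -2.391).
Re-evaluating at (-0.565, -2.391): F = (15.88007, 2.61135), so ‖F‖₂ = 16.093.

16.093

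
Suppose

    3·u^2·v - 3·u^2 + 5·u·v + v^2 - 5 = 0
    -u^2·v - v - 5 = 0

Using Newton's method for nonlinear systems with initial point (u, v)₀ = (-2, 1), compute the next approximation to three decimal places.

(0.683, 1.146)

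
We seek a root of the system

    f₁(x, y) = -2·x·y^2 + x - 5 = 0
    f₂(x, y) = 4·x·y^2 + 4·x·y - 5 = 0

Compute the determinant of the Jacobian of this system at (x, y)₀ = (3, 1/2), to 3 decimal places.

J = [[-2·y^2 + 1, -4·x·y], [4·y^2 + 4·y, 8·x·y + 4·x]].
At the point, J = [[0.500, -6.000], [3.000, 24.000]].
det J = 30.000.

30.000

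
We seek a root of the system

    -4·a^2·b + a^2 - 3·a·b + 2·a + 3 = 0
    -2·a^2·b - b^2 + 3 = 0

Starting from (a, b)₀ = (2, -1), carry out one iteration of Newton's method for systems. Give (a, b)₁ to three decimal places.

At (2, -1): F = (33.000, 10.000).
Jacobian J = [[-8·a·b + 2·a - 3·b + 2, -4·a^2 - 3·a], [-4·a·b, -2·a^2 - 2·b]].
At the point, J = [[25.000, -22.000], [8.000, -6.000]] (det J = 26.000).
Solving J·Δ = −F gives Δ = (-0.846, 0.538).
Then the next iterate is (a, b)₁ = (1.154, -0.462).

(1.154, -0.462)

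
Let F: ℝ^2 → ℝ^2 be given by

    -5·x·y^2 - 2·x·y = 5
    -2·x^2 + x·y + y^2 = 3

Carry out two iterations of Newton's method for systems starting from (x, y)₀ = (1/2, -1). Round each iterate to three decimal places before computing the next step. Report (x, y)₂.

(-1.494, -4.164)

At (1/2, -1): F = (-6.500, -3.000).
Jacobian J = [[-5·y^2 - 2·y, -10·x·y - 2·x], [-4·x + y, x + 2·y]].
At the point, J = [[-3.000, 4.000], [-3.000, -1.500]] (det J = 16.500).
Solving J·Δ = −F gives Δ = (-1.318, 0.636).
Then the next iterate is (x, y)₁ = (-0.818, -0.364).
Round to (-0.818, -0.364) and repeat: F = (-5.05360, -3.908), J = [[0.06552, -1.34152], [2.908, -1.546]].
Δ = (-0.676, -3.800), so (x, y)₂ = (-1.494, -4.164).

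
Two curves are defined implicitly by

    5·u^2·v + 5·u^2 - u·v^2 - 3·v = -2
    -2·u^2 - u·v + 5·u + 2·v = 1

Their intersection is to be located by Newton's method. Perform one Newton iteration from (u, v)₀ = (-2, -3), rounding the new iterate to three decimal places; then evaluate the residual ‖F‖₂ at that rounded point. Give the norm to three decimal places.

At (-2, -3): F = (-11.000, -31.000).
Jacobian J = [[10·u·v + 10·u - v^2, 5·u^2 - 2·u·v - 3], [-4·u - v + 5, -u + 2]].
At the point, J = [[31.000, 5.000], [16.000, 4.000]] (det J = 44.000).
Solving J·Δ = −F gives Δ = (-2.523, 17.841).
Then the next iterate is (u, v)₁ = (-4.523, 14.841).
Re-evaluating at (-4.523, 14.841): F = (2574.03022, 32.27778), so ‖F‖₂ = 2574.233.

2574.233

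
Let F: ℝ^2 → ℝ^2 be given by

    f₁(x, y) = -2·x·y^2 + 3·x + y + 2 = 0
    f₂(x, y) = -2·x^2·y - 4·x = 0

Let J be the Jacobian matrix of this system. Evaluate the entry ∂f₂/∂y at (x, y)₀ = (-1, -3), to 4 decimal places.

-2.0000

∂f₂/∂y = -2·x^2.
At (-1, -3) this is -2.0000.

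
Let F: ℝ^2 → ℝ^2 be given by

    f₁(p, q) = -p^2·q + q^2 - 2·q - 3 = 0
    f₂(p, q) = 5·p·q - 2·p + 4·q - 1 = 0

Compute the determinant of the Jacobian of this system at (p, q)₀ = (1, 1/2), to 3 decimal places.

-8.000

J = [[-2·p·q, -p^2 + 2·q - 2], [5·q - 2, 5·p + 4]].
At the point, J = [[-1.000, -2.000], [0.500, 9.000]].
det J = -8.000.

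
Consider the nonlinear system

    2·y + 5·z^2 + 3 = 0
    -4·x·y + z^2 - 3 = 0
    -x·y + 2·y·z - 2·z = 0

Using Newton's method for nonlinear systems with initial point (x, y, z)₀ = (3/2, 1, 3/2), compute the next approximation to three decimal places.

(-0.484, 0.677, 0.460)

At (3/2, 1, 3/2): F = (16.250, -6.750, -1.500).
Jacobian J = [[0, 2, 10·z], [-4·y, -4·x, 2·z], [-y, -x + 2·z, 2·y - 2]].
At the point, J = [[0.000, 2.000, 15.000], [-4.000, -6.000, 3.000], [-1.000, 1.500, 0.000]] (det J = -186.000).
Solving J·Δ = −F gives Δ = (-1.984, -0.323, -1.040).
Then the next iterate is (x, y, z)₁ = (-0.484, 0.677, 0.460).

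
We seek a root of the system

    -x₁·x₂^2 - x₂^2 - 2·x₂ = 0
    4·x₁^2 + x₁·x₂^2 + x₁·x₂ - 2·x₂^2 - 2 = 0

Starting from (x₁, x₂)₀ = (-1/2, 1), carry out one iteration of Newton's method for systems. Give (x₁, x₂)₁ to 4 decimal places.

At (-1/2, 1): F = (-2.5000, -4.0000).
Jacobian J = [[-x₂^2, -2·x₁·x₂ - 2·x₂ - 2], [8·x₁ + x₂^2 + x₂, 2·x₁·x₂ + x₁ - 4·x₂]].
At the point, J = [[-1.0000, -3.0000], [-2.0000, -5.5000]] (det J = -0.5000).
Solving J·Δ = −F gives Δ = (3.5000, -2.0000).
Then the next iterate is (x₁, x₂)₁ = (3.0000, -1.0000).

(3.0000, -1.0000)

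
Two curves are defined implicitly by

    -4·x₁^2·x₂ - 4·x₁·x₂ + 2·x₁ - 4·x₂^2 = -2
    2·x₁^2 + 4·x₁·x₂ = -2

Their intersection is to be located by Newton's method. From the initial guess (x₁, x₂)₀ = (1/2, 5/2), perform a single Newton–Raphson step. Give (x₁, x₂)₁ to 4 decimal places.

(0.0271, 1.5875)

At (1/2, 5/2): F = (-29.5000, 7.5000).
Jacobian J = [[-8·x₁·x₂ - 4·x₂ + 2, -4·x₁^2 - 4·x₁ - 8·x₂], [4·x₁ + 4·x₂, 4·x₁]].
At the point, J = [[-18.0000, -23.0000], [12.0000, 2.0000]] (det J = 240.0000).
Solving J·Δ = −F gives Δ = (-0.4729, -0.9125).
Then the next iterate is (x₁, x₂)₁ = (0.0271, 1.5875).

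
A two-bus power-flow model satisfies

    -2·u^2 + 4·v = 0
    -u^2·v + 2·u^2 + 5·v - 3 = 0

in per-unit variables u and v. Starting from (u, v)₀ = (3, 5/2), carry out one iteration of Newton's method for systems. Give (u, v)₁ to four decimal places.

(2.8000, 3.9000)

At (3, 5/2): F = (-8.0000, 5.0000).
Jacobian J = [[-4·u, 4], [-2·u·v + 4·u, -u^2 + 5]].
At the point, J = [[-12.0000, 4.0000], [-3.0000, -4.0000]] (det J = 60.0000).
Solving J·Δ = −F gives Δ = (-0.2000, 1.4000).
Then the next iterate is (u, v)₁ = (2.8000, 3.9000).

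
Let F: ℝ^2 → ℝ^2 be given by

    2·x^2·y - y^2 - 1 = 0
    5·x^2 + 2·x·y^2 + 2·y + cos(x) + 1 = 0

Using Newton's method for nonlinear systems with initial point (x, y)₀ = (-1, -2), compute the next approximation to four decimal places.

At (-1, -2): F = (-9.0000, -5.459698).
Jacobian J = [[4·x·y, 2·x^2 - 2·y], [10·x + 2·y^2 - sin(x), 4·x·y + 2]].
At the point, J = [[8.0000, 6.0000], [-1.158529, 10.0000]] (det J = 86.951174).
Solving J·Δ = −F gives Δ = (0.6583, 0.6222).
Then the next iterate is (x, y)₁ = (-0.3417, -1.3778).

(-0.3417, -1.3778)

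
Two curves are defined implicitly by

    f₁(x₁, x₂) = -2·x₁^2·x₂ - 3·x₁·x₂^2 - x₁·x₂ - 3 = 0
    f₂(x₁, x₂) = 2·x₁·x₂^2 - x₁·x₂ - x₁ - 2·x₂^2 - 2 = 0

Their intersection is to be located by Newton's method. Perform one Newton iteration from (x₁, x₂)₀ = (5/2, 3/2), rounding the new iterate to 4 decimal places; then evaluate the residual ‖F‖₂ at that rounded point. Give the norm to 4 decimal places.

59.1461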